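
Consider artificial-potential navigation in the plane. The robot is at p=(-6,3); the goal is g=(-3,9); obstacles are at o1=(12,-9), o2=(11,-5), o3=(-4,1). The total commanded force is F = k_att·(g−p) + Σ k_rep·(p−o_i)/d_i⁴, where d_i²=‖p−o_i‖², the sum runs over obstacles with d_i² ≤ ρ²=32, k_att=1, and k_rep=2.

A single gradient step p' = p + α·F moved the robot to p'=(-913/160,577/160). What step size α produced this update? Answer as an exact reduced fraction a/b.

F_att = 1·(g−p) = 1·(3,6) = (3.0000,6.0000)
o1: d²=468 > ρ²=32 → inactive
o2: d²=353 > ρ²=32 → inactive
o3: d²=8 ≤ ρ²=32; F_rep = 2·(-2,2)/8² = (-0.0625,0.0625)
F = F_att + ΣF_rep = (2.9375,6.0625)
Δp = p'−p = (0.2938,0.6062); α = Δx/Fx = (47/160) / (47/16) = 1/10
check: Δy/Fy = (97/160) / (97/16) = 1/10 ✓

α = 1/10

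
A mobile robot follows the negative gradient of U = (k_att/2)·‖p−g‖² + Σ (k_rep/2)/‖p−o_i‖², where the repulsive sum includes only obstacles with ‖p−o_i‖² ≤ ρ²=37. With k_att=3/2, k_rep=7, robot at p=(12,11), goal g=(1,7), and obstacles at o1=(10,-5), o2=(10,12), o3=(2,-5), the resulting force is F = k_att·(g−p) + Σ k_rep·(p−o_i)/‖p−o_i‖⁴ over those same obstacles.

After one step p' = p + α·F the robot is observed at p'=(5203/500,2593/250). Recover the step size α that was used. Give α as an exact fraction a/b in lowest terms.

α = 1/10

F_att = 3/2·(g−p) = 3/2·(-11,-4) = (-16.5000,-6.0000)
o1: d²=260 > ρ²=37 → inactive
o2: d²=5 ≤ ρ²=37; F_rep = 7·(2,-1)/5² = (0.5600,-0.2800)
o3: d²=356 > ρ²=37 → inactive
F = F_att + ΣF_rep = (-15.9400,-6.2800)
Δp = p'−p = (-1.5940,-0.6280); α = Δx/Fx = (-797/500) / (-797/50) = 1/10
check: Δy/Fy = (-157/250) / (-157/25) = 1/10 ✓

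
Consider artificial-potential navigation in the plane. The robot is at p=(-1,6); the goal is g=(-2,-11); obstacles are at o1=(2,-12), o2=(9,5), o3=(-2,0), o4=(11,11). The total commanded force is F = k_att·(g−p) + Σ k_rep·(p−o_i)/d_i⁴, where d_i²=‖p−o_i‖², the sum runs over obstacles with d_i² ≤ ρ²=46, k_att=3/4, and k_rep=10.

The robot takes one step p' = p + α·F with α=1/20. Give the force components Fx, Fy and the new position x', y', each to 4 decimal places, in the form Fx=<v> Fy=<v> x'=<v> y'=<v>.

F_att = 3/4·(g−p) = 3/4·(-1,-17) = (-0.7500,-12.7500)
o1: d²=333 > ρ²=46 → inactive
o2: d²=101 > ρ²=46 → inactive
o3: d²=37 ≤ ρ²=46; F_rep = 10·(1,6)/37² = (0.0073,0.0438)
o4: d²=169 > ρ²=46 → inactive
F = F_att + ΣF_rep = (-0.7427,-12.7062)
p' = p + 1/20·F = (-1.0371,5.3647)

Fx=-0.7427 Fy=-12.7062 x'=-1.0371 y'=5.3647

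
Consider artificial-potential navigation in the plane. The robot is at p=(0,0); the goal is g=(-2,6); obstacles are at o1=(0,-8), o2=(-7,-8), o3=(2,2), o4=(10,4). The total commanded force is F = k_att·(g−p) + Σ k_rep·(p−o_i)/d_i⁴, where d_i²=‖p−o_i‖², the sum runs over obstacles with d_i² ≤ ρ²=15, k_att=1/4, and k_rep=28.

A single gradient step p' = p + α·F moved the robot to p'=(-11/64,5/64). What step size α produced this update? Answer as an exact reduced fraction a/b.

F_att = 1/4·(g−p) = 1/4·(-2,6) = (-0.5000,1.5000)
o1: d²=64 > ρ²=15 → inactive
o2: d²=113 > ρ²=15 → inactive
o3: d²=8 ≤ ρ²=15; F_rep = 28·(-2,-2)/8² = (-0.8750,-0.8750)
o4: d²=116 > ρ²=15 → inactive
F = F_att + ΣF_rep = (-1.3750,0.6250)
Δp = p'−p = (-0.1719,0.0781); α = Δx/Fx = (-11/64) / (-11/8) = 1/8
check: Δy/Fy = (5/64) / (5/8) = 1/8 ✓

α = 1/8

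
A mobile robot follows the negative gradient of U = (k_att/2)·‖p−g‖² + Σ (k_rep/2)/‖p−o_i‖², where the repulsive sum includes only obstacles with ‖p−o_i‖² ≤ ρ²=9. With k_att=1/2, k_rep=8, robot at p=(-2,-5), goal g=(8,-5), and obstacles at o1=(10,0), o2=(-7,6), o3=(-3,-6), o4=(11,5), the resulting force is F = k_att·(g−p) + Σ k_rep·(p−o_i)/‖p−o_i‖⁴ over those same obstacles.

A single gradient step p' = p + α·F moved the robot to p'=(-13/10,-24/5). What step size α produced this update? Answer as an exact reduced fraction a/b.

α = 1/10

F_att = 1/2·(g−p) = 1/2·(10,0) = (5.0000,0.0000)
o1: d²=169 > ρ²=9 → inactive
o2: d²=146 > ρ²=9 → inactive
o3: d²=2 ≤ ρ²=9; F_rep = 8·(1,1)/2² = (2.0000,2.0000)
o4: d²=269 > ρ²=9 → inactive
F = F_att + ΣF_rep = (7.0000,2.0000)
Δp = p'−p = (0.7000,0.2000); α = Δx/Fx = (7/10) / (7) = 1/10
check: Δy/Fy = (1/5) / (2) = 1/10 ✓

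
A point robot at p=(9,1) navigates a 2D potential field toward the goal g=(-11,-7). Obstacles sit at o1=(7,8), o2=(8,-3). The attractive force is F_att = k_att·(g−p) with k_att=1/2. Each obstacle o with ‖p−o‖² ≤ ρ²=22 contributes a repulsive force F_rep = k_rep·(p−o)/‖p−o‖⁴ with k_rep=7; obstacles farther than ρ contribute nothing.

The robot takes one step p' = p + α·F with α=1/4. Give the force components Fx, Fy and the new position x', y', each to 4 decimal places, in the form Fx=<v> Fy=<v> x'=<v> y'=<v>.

Fx=-9.9758 Fy=-3.9031 x'=6.5061 y'=0.0242

F_att = 1/2·(g−p) = 1/2·(-20,-8) = (-10.0000,-4.0000)
o1: d²=53 > ρ²=22 → inactive
o2: d²=17 ≤ ρ²=22; F_rep = 7·(1,4)/17² = (0.0242,0.0969)
F = F_att + ΣF_rep = (-9.9758,-3.9031)
p' = p + 1/4·F = (6.5061,0.0242)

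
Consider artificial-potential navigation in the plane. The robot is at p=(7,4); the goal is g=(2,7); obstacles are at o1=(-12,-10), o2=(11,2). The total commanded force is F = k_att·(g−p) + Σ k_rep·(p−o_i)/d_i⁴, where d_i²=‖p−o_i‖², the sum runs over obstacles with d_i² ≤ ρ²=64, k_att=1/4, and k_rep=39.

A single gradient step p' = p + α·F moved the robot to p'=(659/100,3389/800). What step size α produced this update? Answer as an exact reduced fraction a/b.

F_att = 1/4·(g−p) = 1/4·(-5,3) = (-1.2500,0.7500)
o1: d²=557 > ρ²=64 → inactive
o2: d²=20 ≤ ρ²=64; F_rep = 39·(-4,2)/20² = (-0.3900,0.1950)
F = F_att + ΣF_rep = (-1.6400,0.9450)
Δp = p'−p = (-0.4100,0.2362); α = Δx/Fx = (-41/100) / (-41/25) = 1/4
check: Δy/Fy = (189/800) / (189/200) = 1/4 ✓

α = 1/4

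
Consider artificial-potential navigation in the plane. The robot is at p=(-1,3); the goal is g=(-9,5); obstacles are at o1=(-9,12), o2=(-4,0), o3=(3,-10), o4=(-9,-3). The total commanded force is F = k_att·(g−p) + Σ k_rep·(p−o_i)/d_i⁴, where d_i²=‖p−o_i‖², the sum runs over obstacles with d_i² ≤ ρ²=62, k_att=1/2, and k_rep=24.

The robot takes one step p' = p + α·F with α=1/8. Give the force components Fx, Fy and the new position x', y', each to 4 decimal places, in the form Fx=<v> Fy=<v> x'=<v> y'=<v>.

Fx=-3.7778 Fy=1.2222 x'=-1.4722 y'=3.1528

F_att = 1/2·(g−p) = 1/2·(-8,2) = (-4.0000,1.0000)
o1: d²=145 > ρ²=62 → inactive
o2: d²=18 ≤ ρ²=62; F_rep = 24·(3,3)/18² = (0.2222,0.2222)
o3: d²=185 > ρ²=62 → inactive
o4: d²=100 > ρ²=62 → inactive
F = F_att + ΣF_rep = (-3.7778,1.2222)
p' = p + 1/8·F = (-1.4722,3.1528)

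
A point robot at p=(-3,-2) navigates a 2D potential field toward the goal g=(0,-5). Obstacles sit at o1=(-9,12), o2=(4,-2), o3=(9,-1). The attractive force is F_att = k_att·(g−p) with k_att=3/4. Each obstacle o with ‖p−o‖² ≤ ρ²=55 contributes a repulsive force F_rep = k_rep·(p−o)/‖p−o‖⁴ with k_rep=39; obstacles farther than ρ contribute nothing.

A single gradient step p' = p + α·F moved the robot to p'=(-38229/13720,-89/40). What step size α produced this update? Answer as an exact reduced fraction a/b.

α = 1/10

F_att = 3/4·(g−p) = 3/4·(3,-3) = (2.2500,-2.2500)
o1: d²=232 > ρ²=55 → inactive
o2: d²=49 ≤ ρ²=55; F_rep = 39·(-7,0)/49² = (-0.1137,0.0000)
o3: d²=145 > ρ²=55 → inactive
F = F_att + ΣF_rep = (2.1363,-2.2500)
Δp = p'−p = (0.2136,-0.2250); α = Δx/Fx = (2931/13720) / (2931/1372) = 1/10
check: Δy/Fy = (-9/40) / (-9/4) = 1/10 ✓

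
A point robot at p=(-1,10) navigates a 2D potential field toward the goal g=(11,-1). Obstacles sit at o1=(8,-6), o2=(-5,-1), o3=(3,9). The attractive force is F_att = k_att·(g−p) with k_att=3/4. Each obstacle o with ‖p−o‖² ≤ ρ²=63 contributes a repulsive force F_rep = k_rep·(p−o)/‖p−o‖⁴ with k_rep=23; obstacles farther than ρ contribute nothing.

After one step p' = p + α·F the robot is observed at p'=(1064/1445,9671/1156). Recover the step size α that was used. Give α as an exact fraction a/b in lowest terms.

α = 1/5

F_att = 3/4·(g−p) = 3/4·(12,-11) = (9.0000,-8.2500)
o1: d²=337 > ρ²=63 → inactive
o2: d²=137 > ρ²=63 → inactive
o3: d²=17 ≤ ρ²=63; F_rep = 23·(-4,1)/17² = (-0.3183,0.0796)
F = F_att + ΣF_rep = (8.6817,-8.1704)
Δp = p'−p = (1.7363,-1.6341); α = Δx/Fx = (2509/1445) / (2509/289) = 1/5
check: Δy/Fy = (-1889/1156) / (-9445/1156) = 1/5 ✓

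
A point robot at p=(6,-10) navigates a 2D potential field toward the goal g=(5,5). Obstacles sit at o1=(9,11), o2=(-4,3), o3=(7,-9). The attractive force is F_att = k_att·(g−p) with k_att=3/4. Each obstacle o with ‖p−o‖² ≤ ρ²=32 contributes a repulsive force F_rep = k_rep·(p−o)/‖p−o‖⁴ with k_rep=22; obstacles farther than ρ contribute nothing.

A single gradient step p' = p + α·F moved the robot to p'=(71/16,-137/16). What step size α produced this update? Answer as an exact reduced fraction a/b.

α = 1/4

F_att = 3/4·(g−p) = 3/4·(-1,15) = (-0.7500,11.2500)
o1: d²=450 > ρ²=32 → inactive
o2: d²=269 > ρ²=32 → inactive
o3: d²=2 ≤ ρ²=32; F_rep = 22·(-1,-1)/2² = (-5.5000,-5.5000)
F = F_att + ΣF_rep = (-6.2500,5.7500)
Δp = p'−p = (-1.5625,1.4375); α = Δx/Fx = (-25/16) / (-25/4) = 1/4
check: Δy/Fy = (23/16) / (23/4) = 1/4 ✓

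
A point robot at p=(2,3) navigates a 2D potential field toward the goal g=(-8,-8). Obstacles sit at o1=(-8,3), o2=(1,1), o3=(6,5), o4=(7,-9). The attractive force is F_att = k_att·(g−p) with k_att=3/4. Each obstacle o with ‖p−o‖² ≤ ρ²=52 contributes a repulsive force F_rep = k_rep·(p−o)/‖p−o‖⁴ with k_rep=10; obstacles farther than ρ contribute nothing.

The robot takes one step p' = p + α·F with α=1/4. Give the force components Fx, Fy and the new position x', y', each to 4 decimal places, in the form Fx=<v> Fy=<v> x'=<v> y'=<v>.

Fx=-7.2000 Fy=-7.5000 x'=0.2000 y'=1.1250

F_att = 3/4·(g−p) = 3/4·(-10,-11) = (-7.5000,-8.2500)
o1: d²=100 > ρ²=52 → inactive
o2: d²=5 ≤ ρ²=52; F_rep = 10·(1,2)/5² = (0.4000,0.8000)
o3: d²=20 ≤ ρ²=52; F_rep = 10·(-4,-2)/20² = (-0.1000,-0.0500)
o4: d²=169 > ρ²=52 → inactive
F = F_att + ΣF_rep = (-7.2000,-7.5000)
p' = p + 1/4·F = (0.2000,1.1250)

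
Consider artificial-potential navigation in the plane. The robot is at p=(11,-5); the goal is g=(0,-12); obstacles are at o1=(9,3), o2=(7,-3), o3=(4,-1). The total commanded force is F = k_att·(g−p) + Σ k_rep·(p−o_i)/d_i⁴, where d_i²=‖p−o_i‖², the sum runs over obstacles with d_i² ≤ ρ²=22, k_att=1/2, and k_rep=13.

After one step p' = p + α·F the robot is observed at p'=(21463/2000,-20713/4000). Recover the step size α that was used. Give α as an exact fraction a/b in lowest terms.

F_att = 1/2·(g−p) = 1/2·(-11,-7) = (-5.5000,-3.5000)
o1: d²=68 > ρ²=22 → inactive
o2: d²=20 ≤ ρ²=22; F_rep = 13·(4,-2)/20² = (0.1300,-0.0650)
o3: d²=65 > ρ²=22 → inactive
F = F_att + ΣF_rep = (-5.3700,-3.5650)
Δp = p'−p = (-0.2685,-0.1782); α = Δx/Fx = (-537/2000) / (-537/100) = 1/20
check: Δy/Fy = (-713/4000) / (-713/200) = 1/20 ✓

α = 1/20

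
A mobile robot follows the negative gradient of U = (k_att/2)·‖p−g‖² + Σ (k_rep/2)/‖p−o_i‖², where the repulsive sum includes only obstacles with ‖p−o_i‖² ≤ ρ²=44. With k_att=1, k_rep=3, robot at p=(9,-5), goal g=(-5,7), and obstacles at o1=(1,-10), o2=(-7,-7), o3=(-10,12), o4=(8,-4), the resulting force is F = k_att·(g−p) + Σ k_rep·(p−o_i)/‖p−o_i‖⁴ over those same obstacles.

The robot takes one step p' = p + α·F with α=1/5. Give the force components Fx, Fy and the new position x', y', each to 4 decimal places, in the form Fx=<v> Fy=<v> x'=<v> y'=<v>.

F_att = 1·(g−p) = 1·(-14,12) = (-14.0000,12.0000)
o1: d²=89 > ρ²=44 → inactive
o2: d²=260 > ρ²=44 → inactive
o3: d²=650 > ρ²=44 → inactive
o4: d²=2 ≤ ρ²=44; F_rep = 3·(1,-1)/2² = (0.7500,-0.7500)
F = F_att + ΣF_rep = (-13.2500,11.2500)
p' = p + 1/5·F = (6.3500,-2.7500)

Fx=-13.2500 Fy=11.2500 x'=6.3500 y'=-2.7500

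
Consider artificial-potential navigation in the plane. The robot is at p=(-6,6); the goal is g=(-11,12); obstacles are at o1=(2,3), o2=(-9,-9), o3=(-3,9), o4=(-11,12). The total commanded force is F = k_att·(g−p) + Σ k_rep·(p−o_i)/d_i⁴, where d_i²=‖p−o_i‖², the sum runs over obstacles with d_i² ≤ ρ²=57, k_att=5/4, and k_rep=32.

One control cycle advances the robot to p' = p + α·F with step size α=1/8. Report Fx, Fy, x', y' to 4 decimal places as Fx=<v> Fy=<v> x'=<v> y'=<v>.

F_att = 5/4·(g−p) = 5/4·(-5,6) = (-6.2500,7.5000)
o1: d²=73 > ρ²=57 → inactive
o2: d²=234 > ρ²=57 → inactive
o3: d²=18 ≤ ρ²=57; F_rep = 32·(-3,-3)/18² = (-0.2963,-0.2963)
o4: d²=61 > ρ²=57 → inactive
F = F_att + ΣF_rep = (-6.5463,7.2037)
p' = p + 1/8·F = (-6.8183,6.9005)

Fx=-6.5463 Fy=7.2037 x'=-6.8183 y'=6.9005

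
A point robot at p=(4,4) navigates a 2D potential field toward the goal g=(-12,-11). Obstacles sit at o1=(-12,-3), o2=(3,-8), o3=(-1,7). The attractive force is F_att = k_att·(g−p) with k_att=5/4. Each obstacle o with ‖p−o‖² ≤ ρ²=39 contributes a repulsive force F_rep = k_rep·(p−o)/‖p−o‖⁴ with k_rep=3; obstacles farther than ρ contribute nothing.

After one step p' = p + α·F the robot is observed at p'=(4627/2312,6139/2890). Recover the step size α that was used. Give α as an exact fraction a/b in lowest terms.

α = 1/10

F_att = 5/4·(g−p) = 5/4·(-16,-15) = (-20.0000,-18.7500)
o1: d²=305 > ρ²=39 → inactive
o2: d²=145 > ρ²=39 → inactive
o3: d²=34 ≤ ρ²=39; F_rep = 3·(5,-3)/34² = (0.0130,-0.0078)
F = F_att + ΣF_rep = (-19.9870,-18.7578)
Δp = p'−p = (-1.9987,-1.8758); α = Δx/Fx = (-4621/2312) / (-23105/1156) = 1/10
check: Δy/Fy = (-5421/2890) / (-5421/289) = 1/10 ✓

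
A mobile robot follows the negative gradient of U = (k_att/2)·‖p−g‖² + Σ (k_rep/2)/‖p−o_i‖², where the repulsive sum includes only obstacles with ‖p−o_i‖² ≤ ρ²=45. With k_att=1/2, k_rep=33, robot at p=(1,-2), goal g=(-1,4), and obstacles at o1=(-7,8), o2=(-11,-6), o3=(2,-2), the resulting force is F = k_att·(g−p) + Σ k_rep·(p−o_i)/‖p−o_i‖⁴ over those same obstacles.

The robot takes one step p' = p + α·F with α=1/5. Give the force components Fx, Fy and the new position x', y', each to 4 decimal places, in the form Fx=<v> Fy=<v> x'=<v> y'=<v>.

Fx=-34.0000 Fy=3.0000 x'=-5.8000 y'=-1.4000

F_att = 1/2·(g−p) = 1/2·(-2,6) = (-1.0000,3.0000)
o1: d²=164 > ρ²=45 → inactive
o2: d²=160 > ρ²=45 → inactive
o3: d²=1 ≤ ρ²=45; F_rep = 33·(-1,0)/1² = (-33.0000,0.0000)
F = F_att + ΣF_rep = (-34.0000,3.0000)
p' = p + 1/5·F = (-5.8000,-1.4000)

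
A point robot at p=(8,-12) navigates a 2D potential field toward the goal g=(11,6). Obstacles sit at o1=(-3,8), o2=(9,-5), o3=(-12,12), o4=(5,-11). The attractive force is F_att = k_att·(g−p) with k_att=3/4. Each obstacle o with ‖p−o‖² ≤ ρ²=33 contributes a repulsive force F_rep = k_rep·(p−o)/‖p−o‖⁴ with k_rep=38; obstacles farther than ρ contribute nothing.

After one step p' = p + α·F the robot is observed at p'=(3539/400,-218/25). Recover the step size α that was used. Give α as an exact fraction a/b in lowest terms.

F_att = 3/4·(g−p) = 3/4·(3,18) = (2.2500,13.5000)
o1: d²=521 > ρ²=33 → inactive
o2: d²=50 > ρ²=33 → inactive
o3: d²=976 > ρ²=33 → inactive
o4: d²=10 ≤ ρ²=33; F_rep = 38·(3,-1)/10² = (1.1400,-0.3800)
F = F_att + ΣF_rep = (3.3900,13.1200)
Δp = p'−p = (0.8475,3.2800); α = Δx/Fx = (339/400) / (339/100) = 1/4
check: Δy/Fy = (82/25) / (328/25) = 1/4 ✓

α = 1/4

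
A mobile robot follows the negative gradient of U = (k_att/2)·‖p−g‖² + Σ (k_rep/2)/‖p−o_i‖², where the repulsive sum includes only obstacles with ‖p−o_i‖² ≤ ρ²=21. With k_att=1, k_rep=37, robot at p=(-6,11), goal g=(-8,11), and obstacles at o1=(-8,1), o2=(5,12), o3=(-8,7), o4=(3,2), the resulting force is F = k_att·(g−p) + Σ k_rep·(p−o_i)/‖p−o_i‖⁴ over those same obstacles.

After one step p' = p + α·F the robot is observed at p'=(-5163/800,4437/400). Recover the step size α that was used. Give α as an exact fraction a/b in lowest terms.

α = 1/4

F_att = 1·(g−p) = 1·(-2,0) = (-2.0000,0.0000)
o1: d²=104 > ρ²=21 → inactive
o2: d²=122 > ρ²=21 → inactive
o3: d²=20 ≤ ρ²=21; F_rep = 37·(2,4)/20² = (0.1850,0.3700)
o4: d²=162 > ρ²=21 → inactive
F = F_att + ΣF_rep = (-1.8150,0.3700)
Δp = p'−p = (-0.4537,0.0925); α = Δx/Fx = (-363/800) / (-363/200) = 1/4
check: Δy/Fy = (37/400) / (37/100) = 1/4 ✓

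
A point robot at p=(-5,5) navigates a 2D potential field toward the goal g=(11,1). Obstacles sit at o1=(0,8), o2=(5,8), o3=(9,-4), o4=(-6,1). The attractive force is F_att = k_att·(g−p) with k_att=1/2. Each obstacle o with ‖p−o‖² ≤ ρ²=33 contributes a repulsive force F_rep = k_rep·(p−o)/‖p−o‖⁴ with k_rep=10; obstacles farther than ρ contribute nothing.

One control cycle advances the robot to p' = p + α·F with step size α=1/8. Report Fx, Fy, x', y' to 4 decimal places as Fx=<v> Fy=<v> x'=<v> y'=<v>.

Fx=8.0346 Fy=-1.8616 x'=-3.9957 y'=4.7673

F_att = 1/2·(g−p) = 1/2·(16,-4) = (8.0000,-2.0000)
o1: d²=34 > ρ²=33 → inactive
o2: d²=109 > ρ²=33 → inactive
o3: d²=277 > ρ²=33 → inactive
o4: d²=17 ≤ ρ²=33; F_rep = 10·(1,4)/17² = (0.0346,0.1384)
F = F_att + ΣF_rep = (8.0346,-1.8616)
p' = p + 1/8·F = (-3.9957,4.7673)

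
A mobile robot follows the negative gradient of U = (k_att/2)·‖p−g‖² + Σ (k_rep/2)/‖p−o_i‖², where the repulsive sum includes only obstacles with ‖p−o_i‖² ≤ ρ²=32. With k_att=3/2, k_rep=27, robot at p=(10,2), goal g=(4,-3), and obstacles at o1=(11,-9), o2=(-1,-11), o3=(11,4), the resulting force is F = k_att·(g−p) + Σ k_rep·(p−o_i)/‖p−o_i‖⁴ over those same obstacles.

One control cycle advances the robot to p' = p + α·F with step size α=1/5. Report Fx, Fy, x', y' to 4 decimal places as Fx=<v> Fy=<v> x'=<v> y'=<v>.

Fx=-10.0800 Fy=-9.6600 x'=7.9840 y'=0.0680

F_att = 3/2·(g−p) = 3/2·(-6,-5) = (-9.0000,-7.5000)
o1: d²=122 > ρ²=32 → inactive
o2: d²=290 > ρ²=32 → inactive
o3: d²=5 ≤ ρ²=32; F_rep = 27·(-1,-2)/5² = (-1.0800,-2.1600)
F = F_att + ΣF_rep = (-10.0800,-9.6600)
p' = p + 1/5·F = (7.9840,0.0680)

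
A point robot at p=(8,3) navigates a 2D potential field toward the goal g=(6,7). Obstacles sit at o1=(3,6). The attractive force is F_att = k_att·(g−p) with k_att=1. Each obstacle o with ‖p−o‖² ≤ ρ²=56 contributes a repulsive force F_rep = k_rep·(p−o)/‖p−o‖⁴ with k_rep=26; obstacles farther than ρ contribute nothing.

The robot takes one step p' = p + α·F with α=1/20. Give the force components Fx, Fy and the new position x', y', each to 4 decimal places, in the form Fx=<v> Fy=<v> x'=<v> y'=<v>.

F_att = 1·(g−p) = 1·(-2,4) = (-2.0000,4.0000)
o1: d²=34 ≤ ρ²=56; F_rep = 26·(5,-3)/34² = (0.1125,-0.0675)
F = F_att + ΣF_rep = (-1.8875,3.9325)
p' = p + 1/20·F = (7.9056,3.1966)

Fx=-1.8875 Fy=3.9325 x'=7.9056 y'=3.1966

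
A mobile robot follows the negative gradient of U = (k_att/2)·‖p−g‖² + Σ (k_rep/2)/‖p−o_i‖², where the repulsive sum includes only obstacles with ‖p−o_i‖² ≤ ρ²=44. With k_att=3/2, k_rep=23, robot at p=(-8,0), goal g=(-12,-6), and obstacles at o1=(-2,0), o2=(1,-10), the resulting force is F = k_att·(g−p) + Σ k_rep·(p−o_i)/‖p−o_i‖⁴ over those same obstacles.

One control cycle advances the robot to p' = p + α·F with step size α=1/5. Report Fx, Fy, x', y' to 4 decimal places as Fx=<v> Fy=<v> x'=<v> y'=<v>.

F_att = 3/2·(g−p) = 3/2·(-4,-6) = (-6.0000,-9.0000)
o1: d²=36 ≤ ρ²=44; F_rep = 23·(-6,0)/36² = (-0.1065,0.0000)
o2: d²=181 > ρ²=44 → inactive
F = F_att + ΣF_rep = (-6.1065,-9.0000)
p' = p + 1/5·F = (-9.2213,-1.8000)

Fx=-6.1065 Fy=-9.0000 x'=-9.2213 y'=-1.8000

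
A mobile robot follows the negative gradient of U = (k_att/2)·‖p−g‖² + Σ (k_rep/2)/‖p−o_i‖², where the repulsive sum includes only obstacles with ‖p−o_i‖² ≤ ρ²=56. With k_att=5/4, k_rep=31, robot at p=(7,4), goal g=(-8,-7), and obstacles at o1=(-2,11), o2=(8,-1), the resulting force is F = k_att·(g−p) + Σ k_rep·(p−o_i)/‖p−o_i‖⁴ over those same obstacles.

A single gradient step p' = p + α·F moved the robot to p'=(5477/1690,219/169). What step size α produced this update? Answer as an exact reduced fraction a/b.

α = 1/5

F_att = 5/4·(g−p) = 5/4·(-15,-11) = (-18.7500,-13.7500)
o1: d²=130 > ρ²=56 → inactive
o2: d²=26 ≤ ρ²=56; F_rep = 31·(-1,5)/26² = (-0.0459,0.2293)
F = F_att + ΣF_rep = (-18.7959,-13.5207)
Δp = p'−p = (-3.7592,-2.7041); α = Δx/Fx = (-6353/1690) / (-6353/338) = 1/5
check: Δy/Fy = (-457/169) / (-2285/169) = 1/5 ✓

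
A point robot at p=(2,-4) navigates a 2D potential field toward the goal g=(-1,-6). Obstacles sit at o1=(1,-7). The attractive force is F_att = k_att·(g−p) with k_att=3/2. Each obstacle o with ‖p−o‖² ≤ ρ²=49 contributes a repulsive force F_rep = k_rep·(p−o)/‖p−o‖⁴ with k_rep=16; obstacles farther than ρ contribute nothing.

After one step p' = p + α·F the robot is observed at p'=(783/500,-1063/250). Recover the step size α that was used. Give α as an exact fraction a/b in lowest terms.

α = 1/10

F_att = 3/2·(g−p) = 3/2·(-3,-2) = (-4.5000,-3.0000)
o1: d²=10 ≤ ρ²=49; F_rep = 16·(1,3)/10² = (0.1600,0.4800)
F = F_att + ΣF_rep = (-4.3400,-2.5200)
Δp = p'−p = (-0.4340,-0.2520); α = Δx/Fx = (-217/500) / (-217/50) = 1/10
check: Δy/Fy = (-63/250) / (-63/25) = 1/10 ✓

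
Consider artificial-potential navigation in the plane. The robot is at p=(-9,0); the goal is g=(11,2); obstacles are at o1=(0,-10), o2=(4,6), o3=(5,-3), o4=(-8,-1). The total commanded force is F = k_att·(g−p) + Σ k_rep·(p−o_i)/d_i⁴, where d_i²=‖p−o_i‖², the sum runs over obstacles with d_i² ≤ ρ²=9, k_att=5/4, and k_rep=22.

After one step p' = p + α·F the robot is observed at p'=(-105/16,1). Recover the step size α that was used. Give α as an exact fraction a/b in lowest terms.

F_att = 5/4·(g−p) = 5/4·(20,2) = (25.0000,2.5000)
o1: d²=181 > ρ²=9 → inactive
o2: d²=205 > ρ²=9 → inactive
o3: d²=205 > ρ²=9 → inactive
o4: d²=2 ≤ ρ²=9; F_rep = 22·(-1,1)/2² = (-5.5000,5.5000)
F = F_att + ΣF_rep = (19.5000,8.0000)
Δp = p'−p = (2.4375,1.0000); α = Δx/Fx = (39/16) / (39/2) = 1/8
check: Δy/Fy = (1) / (8) = 1/8 ✓

α = 1/8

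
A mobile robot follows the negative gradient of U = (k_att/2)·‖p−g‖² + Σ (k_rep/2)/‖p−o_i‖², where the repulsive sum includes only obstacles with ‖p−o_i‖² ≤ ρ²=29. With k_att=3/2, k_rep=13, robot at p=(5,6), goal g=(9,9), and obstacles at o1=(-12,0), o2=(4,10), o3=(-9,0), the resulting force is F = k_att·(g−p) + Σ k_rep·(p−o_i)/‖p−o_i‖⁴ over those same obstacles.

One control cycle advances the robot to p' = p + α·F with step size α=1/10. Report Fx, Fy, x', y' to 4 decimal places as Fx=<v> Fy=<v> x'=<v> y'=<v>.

F_att = 3/2·(g−p) = 3/2·(4,3) = (6.0000,4.5000)
o1: d²=325 > ρ²=29 → inactive
o2: d²=17 ≤ ρ²=29; F_rep = 13·(1,-4)/17² = (0.0450,-0.1799)
o3: d²=232 > ρ²=29 → inactive
F = F_att + ΣF_rep = (6.0450,4.3201)
p' = p + 1/10·F = (5.6045,6.4320)

Fx=6.0450 Fy=4.3201 x'=5.6045 y'=6.4320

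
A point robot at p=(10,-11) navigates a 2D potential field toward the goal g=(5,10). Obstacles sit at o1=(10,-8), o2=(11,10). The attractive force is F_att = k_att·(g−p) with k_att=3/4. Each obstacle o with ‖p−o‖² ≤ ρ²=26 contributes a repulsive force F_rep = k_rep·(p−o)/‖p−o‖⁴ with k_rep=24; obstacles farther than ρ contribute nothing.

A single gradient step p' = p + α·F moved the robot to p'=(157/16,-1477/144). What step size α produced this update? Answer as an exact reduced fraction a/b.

α = 1/20

F_att = 3/4·(g−p) = 3/4·(-5,21) = (-3.7500,15.7500)
o1: d²=9 ≤ ρ²=26; F_rep = 24·(0,-3)/9² = (0.0000,-0.8889)
o2: d²=442 > ρ²=26 → inactive
F = F_att + ΣF_rep = (-3.7500,14.8611)
Δp = p'−p = (-0.1875,0.7431); α = Δx/Fx = (-3/16) / (-15/4) = 1/20
check: Δy/Fy = (107/144) / (535/36) = 1/20 ✓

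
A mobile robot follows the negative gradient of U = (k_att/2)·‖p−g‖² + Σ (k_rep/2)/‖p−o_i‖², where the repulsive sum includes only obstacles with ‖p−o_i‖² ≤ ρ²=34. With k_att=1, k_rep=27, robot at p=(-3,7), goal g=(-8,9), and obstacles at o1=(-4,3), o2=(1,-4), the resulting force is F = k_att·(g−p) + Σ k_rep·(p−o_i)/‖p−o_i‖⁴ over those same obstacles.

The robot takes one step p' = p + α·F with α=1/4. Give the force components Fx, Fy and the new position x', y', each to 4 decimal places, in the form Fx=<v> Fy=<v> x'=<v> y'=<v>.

Fx=-4.9066 Fy=2.3737 x'=-4.2266 y'=7.5934

F_att = 1·(g−p) = 1·(-5,2) = (-5.0000,2.0000)
o1: d²=17 ≤ ρ²=34; F_rep = 27·(1,4)/17² = (0.0934,0.3737)
o2: d²=137 > ρ²=34 → inactive
F = F_att + ΣF_rep = (-4.9066,2.3737)
p' = p + 1/4·F = (-4.2266,7.5934)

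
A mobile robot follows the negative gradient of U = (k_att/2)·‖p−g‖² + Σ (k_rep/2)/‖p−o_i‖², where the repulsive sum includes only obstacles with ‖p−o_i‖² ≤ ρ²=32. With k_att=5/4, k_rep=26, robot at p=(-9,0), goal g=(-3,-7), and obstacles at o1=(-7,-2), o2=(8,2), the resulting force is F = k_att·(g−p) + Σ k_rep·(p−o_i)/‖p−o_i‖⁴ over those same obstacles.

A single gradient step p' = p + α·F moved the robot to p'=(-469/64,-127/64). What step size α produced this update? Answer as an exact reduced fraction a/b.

F_att = 5/4·(g−p) = 5/4·(6,-7) = (7.5000,-8.7500)
o1: d²=8 ≤ ρ²=32; F_rep = 26·(-2,2)/8² = (-0.8125,0.8125)
o2: d²=293 > ρ²=32 → inactive
F = F_att + ΣF_rep = (6.6875,-7.9375)
Δp = p'−p = (1.6719,-1.9844); α = Δx/Fx = (107/64) / (107/16) = 1/4
check: Δy/Fy = (-127/64) / (-127/16) = 1/4 ✓

α = 1/4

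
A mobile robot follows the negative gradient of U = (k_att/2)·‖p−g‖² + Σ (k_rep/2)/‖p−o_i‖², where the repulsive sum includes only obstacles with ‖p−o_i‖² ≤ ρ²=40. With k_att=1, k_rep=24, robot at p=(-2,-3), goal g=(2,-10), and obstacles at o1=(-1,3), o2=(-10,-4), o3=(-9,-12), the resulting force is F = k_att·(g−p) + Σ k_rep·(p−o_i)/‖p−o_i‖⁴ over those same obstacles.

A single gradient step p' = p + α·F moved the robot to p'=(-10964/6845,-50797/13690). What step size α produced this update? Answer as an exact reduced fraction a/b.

α = 1/10

F_att = 1·(g−p) = 1·(4,-7) = (4.0000,-7.0000)
o1: d²=37 ≤ ρ²=40; F_rep = 24·(-1,-6)/37² = (-0.0175,-0.1052)
o2: d²=65 > ρ²=40 → inactive
o3: d²=130 > ρ²=40 → inactive
F = F_att + ΣF_rep = (3.9825,-7.1052)
Δp = p'−p = (0.3982,-0.7105); α = Δx/Fx = (2726/6845) / (5452/1369) = 1/10
check: Δy/Fy = (-9727/13690) / (-9727/1369) = 1/10 ✓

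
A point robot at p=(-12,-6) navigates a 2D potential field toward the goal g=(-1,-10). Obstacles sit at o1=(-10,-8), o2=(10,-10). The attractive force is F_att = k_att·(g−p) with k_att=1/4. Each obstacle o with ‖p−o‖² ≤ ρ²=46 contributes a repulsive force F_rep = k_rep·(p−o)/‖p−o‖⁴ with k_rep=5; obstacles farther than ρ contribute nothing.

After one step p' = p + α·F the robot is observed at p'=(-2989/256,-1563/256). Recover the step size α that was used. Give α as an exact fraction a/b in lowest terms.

F_att = 1/4·(g−p) = 1/4·(11,-4) = (2.7500,-1.0000)
o1: d²=8 ≤ ρ²=46; F_rep = 5·(-2,2)/8² = (-0.1562,0.1562)
o2: d²=500 > ρ²=46 → inactive
F = F_att + ΣF_rep = (2.5938,-0.8438)
Δp = p'−p = (0.3242,-0.1055); α = Δx/Fx = (83/256) / (83/32) = 1/8
check: Δy/Fy = (-27/256) / (-27/32) = 1/8 ✓

α = 1/8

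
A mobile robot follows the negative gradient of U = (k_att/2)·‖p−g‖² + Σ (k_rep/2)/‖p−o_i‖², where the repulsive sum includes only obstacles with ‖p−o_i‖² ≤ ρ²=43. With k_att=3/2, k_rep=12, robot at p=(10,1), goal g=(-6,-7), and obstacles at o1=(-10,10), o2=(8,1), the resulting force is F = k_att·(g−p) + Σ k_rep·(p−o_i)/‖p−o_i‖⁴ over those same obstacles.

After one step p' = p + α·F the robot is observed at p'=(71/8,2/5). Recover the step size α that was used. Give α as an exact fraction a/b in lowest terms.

α = 1/20

F_att = 3/2·(g−p) = 3/2·(-16,-8) = (-24.0000,-12.0000)
o1: d²=481 > ρ²=43 → inactive
o2: d²=4 ≤ ρ²=43; F_rep = 12·(2,0)/4² = (1.5000,0.0000)
F = F_att + ΣF_rep = (-22.5000,-12.0000)
Δp = p'−p = (-1.1250,-0.6000); α = Δx/Fx = (-9/8) / (-45/2) = 1/20
check: Δy/Fy = (-3/5) / (-12) = 1/20 ✓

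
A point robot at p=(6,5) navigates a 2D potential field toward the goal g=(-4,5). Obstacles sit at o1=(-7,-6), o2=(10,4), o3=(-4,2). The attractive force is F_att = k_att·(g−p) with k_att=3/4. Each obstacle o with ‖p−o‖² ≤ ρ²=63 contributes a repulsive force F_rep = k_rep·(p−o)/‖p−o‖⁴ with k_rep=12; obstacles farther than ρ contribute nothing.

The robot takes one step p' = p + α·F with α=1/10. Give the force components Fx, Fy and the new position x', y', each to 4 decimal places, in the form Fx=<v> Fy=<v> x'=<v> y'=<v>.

F_att = 3/4·(g−p) = 3/4·(-10,0) = (-7.5000,0.0000)
o1: d²=290 > ρ²=63 → inactive
o2: d²=17 ≤ ρ²=63; F_rep = 12·(-4,1)/17² = (-0.1661,0.0415)
o3: d²=109 > ρ²=63 → inactive
F = F_att + ΣF_rep = (-7.6661,0.0415)
p' = p + 1/10·F = (5.2334,5.0042)

Fx=-7.6661 Fy=0.0415 x'=5.2334 y'=5.0042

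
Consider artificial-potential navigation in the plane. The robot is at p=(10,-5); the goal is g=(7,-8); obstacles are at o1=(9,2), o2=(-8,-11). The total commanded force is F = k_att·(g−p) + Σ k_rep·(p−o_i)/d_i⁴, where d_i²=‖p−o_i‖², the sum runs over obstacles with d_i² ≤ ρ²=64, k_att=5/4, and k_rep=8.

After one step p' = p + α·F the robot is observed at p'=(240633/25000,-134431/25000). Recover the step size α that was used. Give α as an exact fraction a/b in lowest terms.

F_att = 5/4·(g−p) = 5/4·(-3,-3) = (-3.7500,-3.7500)
o1: d²=50 ≤ ρ²=64; F_rep = 8·(1,-7)/50² = (0.0032,-0.0224)
o2: d²=360 > ρ²=64 → inactive
F = F_att + ΣF_rep = (-3.7468,-3.7724)
Δp = p'−p = (-0.3747,-0.3772); α = Δx/Fx = (-9367/25000) / (-9367/2500) = 1/10
check: Δy/Fy = (-9431/25000) / (-9431/2500) = 1/10 ✓

α = 1/10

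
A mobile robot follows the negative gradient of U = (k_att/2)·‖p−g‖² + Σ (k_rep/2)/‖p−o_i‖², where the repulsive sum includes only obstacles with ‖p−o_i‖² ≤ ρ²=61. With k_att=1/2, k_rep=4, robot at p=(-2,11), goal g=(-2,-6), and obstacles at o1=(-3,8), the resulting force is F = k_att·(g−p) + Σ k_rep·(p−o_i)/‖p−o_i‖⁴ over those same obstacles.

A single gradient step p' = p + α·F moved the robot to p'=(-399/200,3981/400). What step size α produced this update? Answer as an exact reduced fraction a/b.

F_att = 1/2·(g−p) = 1/2·(0,-17) = (0.0000,-8.5000)
o1: d²=10 ≤ ρ²=61; F_rep = 4·(1,3)/10² = (0.0400,0.1200)
F = F_att + ΣF_rep = (0.0400,-8.3800)
Δp = p'−p = (0.0050,-1.0475); α = Δx/Fx = (1/200) / (1/25) = 1/8
check: Δy/Fy = (-419/400) / (-419/50) = 1/8 ✓

α = 1/8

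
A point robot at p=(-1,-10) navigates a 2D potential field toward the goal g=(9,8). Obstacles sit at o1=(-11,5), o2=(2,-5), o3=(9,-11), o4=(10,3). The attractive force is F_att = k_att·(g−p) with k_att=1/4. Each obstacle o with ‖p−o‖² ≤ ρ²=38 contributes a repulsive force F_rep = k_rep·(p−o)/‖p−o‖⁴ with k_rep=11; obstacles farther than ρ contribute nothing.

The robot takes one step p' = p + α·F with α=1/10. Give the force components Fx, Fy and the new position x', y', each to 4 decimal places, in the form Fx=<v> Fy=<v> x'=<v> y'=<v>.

Fx=2.4715 Fy=4.4524 x'=-0.7529 y'=-9.5548

F_att = 1/4·(g−p) = 1/4·(10,18) = (2.5000,4.5000)
o1: d²=325 > ρ²=38 → inactive
o2: d²=34 ≤ ρ²=38; F_rep = 11·(-3,-5)/34² = (-0.0285,-0.0476)
o3: d²=101 > ρ²=38 → inactive
o4: d²=290 > ρ²=38 → inactive
F = F_att + ΣF_rep = (2.4715,4.4524)
p' = p + 1/10·F = (-0.7529,-9.5548)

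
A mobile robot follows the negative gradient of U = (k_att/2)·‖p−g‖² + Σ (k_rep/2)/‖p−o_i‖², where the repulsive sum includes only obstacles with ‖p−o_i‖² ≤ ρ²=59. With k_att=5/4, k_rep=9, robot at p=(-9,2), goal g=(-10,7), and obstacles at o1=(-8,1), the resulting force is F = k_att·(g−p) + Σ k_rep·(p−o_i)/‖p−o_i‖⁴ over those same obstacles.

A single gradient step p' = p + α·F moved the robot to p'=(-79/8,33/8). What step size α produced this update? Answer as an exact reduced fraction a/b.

α = 1/4

F_att = 5/4·(g−p) = 5/4·(-1,5) = (-1.2500,6.2500)
o1: d²=2 ≤ ρ²=59; F_rep = 9·(-1,1)/2² = (-2.2500,2.2500)
F = F_att + ΣF_rep = (-3.5000,8.5000)
Δp = p'−p = (-0.8750,2.1250); α = Δx/Fx = (-7/8) / (-7/2) = 1/4
check: Δy/Fy = (17/8) / (17/2) = 1/4 ✓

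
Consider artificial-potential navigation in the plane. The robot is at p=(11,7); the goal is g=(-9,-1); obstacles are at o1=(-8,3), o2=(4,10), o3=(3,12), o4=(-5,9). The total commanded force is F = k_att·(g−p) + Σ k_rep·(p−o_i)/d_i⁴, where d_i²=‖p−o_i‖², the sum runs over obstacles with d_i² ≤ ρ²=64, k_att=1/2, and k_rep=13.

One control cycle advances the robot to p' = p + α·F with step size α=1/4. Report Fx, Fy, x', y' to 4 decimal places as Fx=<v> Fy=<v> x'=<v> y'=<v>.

F_att = 1/2·(g−p) = 1/2·(-20,-8) = (-10.0000,-4.0000)
o1: d²=377 > ρ²=64 → inactive
o2: d²=58 ≤ ρ²=64; F_rep = 13·(7,-3)/58² = (0.0271,-0.0116)
o3: d²=89 > ρ²=64 → inactive
o4: d²=260 > ρ²=64 → inactive
F = F_att + ΣF_rep = (-9.9729,-4.0116)
p' = p + 1/4·F = (8.5068,5.9971)

Fx=-9.9729 Fy=-4.0116 x'=8.5068 y'=5.9971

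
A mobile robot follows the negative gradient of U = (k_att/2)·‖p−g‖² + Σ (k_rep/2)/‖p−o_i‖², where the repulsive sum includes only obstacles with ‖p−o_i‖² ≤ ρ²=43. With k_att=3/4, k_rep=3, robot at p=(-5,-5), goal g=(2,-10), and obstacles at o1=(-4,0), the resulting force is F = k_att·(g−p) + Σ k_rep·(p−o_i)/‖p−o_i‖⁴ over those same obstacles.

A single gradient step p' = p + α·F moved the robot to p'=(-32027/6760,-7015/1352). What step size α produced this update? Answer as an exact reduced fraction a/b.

α = 1/20

F_att = 3/4·(g−p) = 3/4·(7,-5) = (5.2500,-3.7500)
o1: d²=26 ≤ ρ²=43; F_rep = 3·(-1,-5)/26² = (-0.0044,-0.0222)
F = F_att + ΣF_rep = (5.2456,-3.7722)
Δp = p'−p = (0.2623,-0.1886); α = Δx/Fx = (1773/6760) / (1773/338) = 1/20
check: Δy/Fy = (-255/1352) / (-1275/338) = 1/20 ✓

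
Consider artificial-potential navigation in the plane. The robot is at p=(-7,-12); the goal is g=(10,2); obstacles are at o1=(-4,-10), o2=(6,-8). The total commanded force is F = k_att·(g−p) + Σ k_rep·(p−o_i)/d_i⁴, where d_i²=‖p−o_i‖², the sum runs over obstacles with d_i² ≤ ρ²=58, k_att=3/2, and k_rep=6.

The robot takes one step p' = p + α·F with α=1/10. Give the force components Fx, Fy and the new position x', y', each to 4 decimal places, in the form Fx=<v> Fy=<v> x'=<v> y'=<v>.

Fx=25.3935 Fy=20.9290 x'=-4.4607 y'=-9.9071

F_att = 3/2·(g−p) = 3/2·(17,14) = (25.5000,21.0000)
o1: d²=13 ≤ ρ²=58; F_rep = 6·(-3,-2)/13² = (-0.1065,-0.0710)
o2: d²=185 > ρ²=58 → inactive
F = F_att + ΣF_rep = (25.3935,20.9290)
p' = p + 1/10·F = (-4.4607,-9.9071)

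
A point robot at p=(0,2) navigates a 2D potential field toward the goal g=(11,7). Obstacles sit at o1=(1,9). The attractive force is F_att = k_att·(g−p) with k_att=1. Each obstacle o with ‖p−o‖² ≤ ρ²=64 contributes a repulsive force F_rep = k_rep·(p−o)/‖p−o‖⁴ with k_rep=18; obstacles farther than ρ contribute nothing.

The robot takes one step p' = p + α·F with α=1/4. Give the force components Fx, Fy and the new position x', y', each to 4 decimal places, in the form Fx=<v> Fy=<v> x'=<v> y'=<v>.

F_att = 1·(g−p) = 1·(11,5) = (11.0000,5.0000)
o1: d²=50 ≤ ρ²=64; F_rep = 18·(-1,-7)/50² = (-0.0072,-0.0504)
F = F_att + ΣF_rep = (10.9928,4.9496)
p' = p + 1/4·F = (2.7482,3.2374)

Fx=10.9928 Fy=4.9496 x'=2.7482 y'=3.2374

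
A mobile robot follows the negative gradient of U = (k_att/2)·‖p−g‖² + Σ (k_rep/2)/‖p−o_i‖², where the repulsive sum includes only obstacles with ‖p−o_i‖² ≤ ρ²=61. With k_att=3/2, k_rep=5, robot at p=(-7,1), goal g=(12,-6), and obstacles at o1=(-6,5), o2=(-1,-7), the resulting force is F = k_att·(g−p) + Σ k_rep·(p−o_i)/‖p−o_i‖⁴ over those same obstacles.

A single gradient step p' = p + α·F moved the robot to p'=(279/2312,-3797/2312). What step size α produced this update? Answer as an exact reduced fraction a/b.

F_att = 3/2·(g−p) = 3/2·(19,-7) = (28.5000,-10.5000)
o1: d²=17 ≤ ρ²=61; F_rep = 5·(-1,-4)/17² = (-0.0173,-0.0692)
o2: d²=100 > ρ²=61 → inactive
F = F_att + ΣF_rep = (28.4827,-10.5692)
Δp = p'−p = (7.1207,-2.6423); α = Δx/Fx = (16463/2312) / (16463/578) = 1/4
check: Δy/Fy = (-6109/2312) / (-6109/578) = 1/4 ✓

α = 1/4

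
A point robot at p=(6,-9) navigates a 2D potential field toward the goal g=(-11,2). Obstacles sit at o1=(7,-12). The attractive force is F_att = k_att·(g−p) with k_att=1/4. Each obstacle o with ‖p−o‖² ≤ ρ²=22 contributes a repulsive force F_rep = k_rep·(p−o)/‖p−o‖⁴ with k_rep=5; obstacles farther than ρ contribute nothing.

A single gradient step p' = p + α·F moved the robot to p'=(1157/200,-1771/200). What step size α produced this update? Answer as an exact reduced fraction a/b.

α = 1/20

F_att = 1/4·(g−p) = 1/4·(-17,11) = (-4.2500,2.7500)
o1: d²=10 ≤ ρ²=22; F_rep = 5·(-1,3)/10² = (-0.0500,0.1500)
F = F_att + ΣF_rep = (-4.3000,2.9000)
Δp = p'−p = (-0.2150,0.1450); α = Δx/Fx = (-43/200) / (-43/10) = 1/20
check: Δy/Fy = (29/200) / (29/10) = 1/20 ✓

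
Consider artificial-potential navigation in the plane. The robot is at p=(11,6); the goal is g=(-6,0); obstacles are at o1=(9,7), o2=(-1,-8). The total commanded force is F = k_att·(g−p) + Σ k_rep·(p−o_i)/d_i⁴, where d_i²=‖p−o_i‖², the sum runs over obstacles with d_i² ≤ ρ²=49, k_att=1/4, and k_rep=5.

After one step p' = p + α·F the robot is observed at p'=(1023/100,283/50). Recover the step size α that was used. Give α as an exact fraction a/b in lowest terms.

F_att = 1/4·(g−p) = 1/4·(-17,-6) = (-4.2500,-1.5000)
o1: d²=5 ≤ ρ²=49; F_rep = 5·(2,-1)/5² = (0.4000,-0.2000)
o2: d²=340 > ρ²=49 → inactive
F = F_att + ΣF_rep = (-3.8500,-1.7000)
Δp = p'−p = (-0.7700,-0.3400); α = Δx/Fx = (-77/100) / (-77/20) = 1/5
check: Δy/Fy = (-17/50) / (-17/10) = 1/5 ✓

α = 1/5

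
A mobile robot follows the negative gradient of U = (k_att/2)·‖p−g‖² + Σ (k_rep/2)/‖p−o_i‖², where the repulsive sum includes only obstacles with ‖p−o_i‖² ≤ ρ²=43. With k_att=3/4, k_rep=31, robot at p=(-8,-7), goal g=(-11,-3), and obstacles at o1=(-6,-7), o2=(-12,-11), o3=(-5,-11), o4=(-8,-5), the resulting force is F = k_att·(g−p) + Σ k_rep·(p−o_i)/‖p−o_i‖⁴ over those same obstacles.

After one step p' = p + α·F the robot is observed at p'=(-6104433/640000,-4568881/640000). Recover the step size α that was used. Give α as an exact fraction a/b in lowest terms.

α = 1/4

F_att = 3/4·(g−p) = 3/4·(-3,4) = (-2.2500,3.0000)
o1: d²=4 ≤ ρ²=43; F_rep = 31·(-2,0)/4² = (-3.8750,0.0000)
o2: d²=32 ≤ ρ²=43; F_rep = 31·(4,4)/32² = (0.1211,0.1211)
o3: d²=25 ≤ ρ²=43; F_rep = 31·(-3,4)/25² = (-0.1488,0.1984)
o4: d²=4 ≤ ρ²=43; F_rep = 31·(0,-2)/4² = (0.0000,-3.8750)
F = F_att + ΣF_rep = (-6.1527,-0.5555)
Δp = p'−p = (-1.5382,-0.1389); α = Δx/Fx = (-984433/640000) / (-984433/160000) = 1/4
check: Δy/Fy = (-88881/640000) / (-88881/160000) = 1/4 ✓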